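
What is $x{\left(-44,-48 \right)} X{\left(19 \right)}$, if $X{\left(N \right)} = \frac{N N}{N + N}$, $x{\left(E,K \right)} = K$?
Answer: $-456$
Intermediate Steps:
$X{\left(N \right)} = \frac{N}{2}$ ($X{\left(N \right)} = \frac{N^{2}}{2 N} = N^{2} \frac{1}{2 N} = \frac{N}{2}$)
$x{\left(-44,-48 \right)} X{\left(19 \right)} = - 48 \cdot \frac{1}{2} \cdot 19 = \left(-48\right) \frac{19}{2} = -456$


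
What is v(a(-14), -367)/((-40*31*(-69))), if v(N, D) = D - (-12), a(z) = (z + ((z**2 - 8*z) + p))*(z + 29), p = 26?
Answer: -71/17112 ≈ -0.0041491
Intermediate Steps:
a(z) = (29 + z)*(26 + z**2 - 7*z) (a(z) = (z + ((z**2 - 8*z) + 26))*(z + 29) = (z + (26 + z**2 - 8*z))*(29 + z) = (26 + z**2 - 7*z)*(29 + z) = (29 + z)*(26 + z**2 - 7*z))
v(N, D) = 12 + D (v(N, D) = D - 1*(-12) = D + 12 = 12 + D)
v(a(-14), -367)/((-40*31*(-69))) = (12 - 367)/((-40*31*(-69))) = -355/((-1240*(-69))) = -355/85560 = -355*1/85560 = -71/17112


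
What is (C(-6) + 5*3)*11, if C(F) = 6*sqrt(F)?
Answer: 165 + 66*I*sqrt(6) ≈ 165.0 + 161.67*I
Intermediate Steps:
(C(-6) + 5*3)*11 = (6*sqrt(-6) + 5*3)*11 = (6*(I*sqrt(6)) + 15)*11 = (6*I*sqrt(6) + 15)*11 = (15 + 6*I*sqrt(6))*11 = 165 + 66*I*sqrt(6)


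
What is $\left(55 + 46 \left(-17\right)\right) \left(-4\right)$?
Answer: $2908$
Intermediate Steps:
$\left(55 + 46 \left(-17\right)\right) \left(-4\right) = \left(55 - 782\right) \left(-4\right) = \left(-727\right) \left(-4\right) = 2908$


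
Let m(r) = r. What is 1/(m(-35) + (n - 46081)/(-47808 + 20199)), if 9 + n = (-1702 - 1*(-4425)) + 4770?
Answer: -27609/927718 ≈ -0.029760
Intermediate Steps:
n = 7484 (n = -9 + ((-1702 - 1*(-4425)) + 4770) = -9 + ((-1702 + 4425) + 4770) = -9 + (2723 + 4770) = -9 + 7493 = 7484)
1/(m(-35) + (n - 46081)/(-47808 + 20199)) = 1/(-35 + (7484 - 46081)/(-47808 + 20199)) = 1/(-35 - 38597/(-27609)) = 1/(-35 - 38597*(-1/27609)) = 1/(-35 + 38597/27609) = 1/(-927718/27609) = -27609/927718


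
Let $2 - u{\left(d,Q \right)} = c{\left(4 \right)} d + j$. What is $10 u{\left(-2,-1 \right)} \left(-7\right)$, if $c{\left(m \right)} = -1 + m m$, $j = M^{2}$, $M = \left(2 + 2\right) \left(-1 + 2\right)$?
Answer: $-1120$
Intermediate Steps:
$M = 4$ ($M = 4 \cdot 1 = 4$)
$j = 16$ ($j = 4^{2} = 16$)
$c{\left(m \right)} = -1 + m^{2}$
$u{\left(d,Q \right)} = -14 - 15 d$ ($u{\left(d,Q \right)} = 2 - \left(\left(-1 + 4^{2}\right) d + 16\right) = 2 - \left(\left(-1 + 16\right) d + 16\right) = 2 - \left(15 d + 16\right) = 2 - \left(16 + 15 d\right) = -14 - 15 d$)
$10 u{\left(-2,-1 \right)} \left(-7\right) = 10 \left(-14 - -30\right) \left(-7\right) = 10 \left(-14 + 30\right) \left(-7\right) = 10 \cdot 16 \left(-7\right) = 160 \left(-7\right) = -1120$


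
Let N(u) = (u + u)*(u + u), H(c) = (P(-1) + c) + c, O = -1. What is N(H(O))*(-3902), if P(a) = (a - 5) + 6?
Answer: -62432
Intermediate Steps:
P(a) = 1 + a (P(a) = (-5 + a) + 6 = 1 + a)
H(c) = 2*c (H(c) = ((1 - 1) + c) + c = (0 + c) + c = c + c = 2*c)
N(u) = 4*u² (N(u) = (2*u)*(2*u) = 4*u²)
N(H(O))*(-3902) = (4*(2*(-1))²)*(-3902) = (4*(-2)²)*(-3902) = (4*4)*(-3902) = 16*(-3902) = -62432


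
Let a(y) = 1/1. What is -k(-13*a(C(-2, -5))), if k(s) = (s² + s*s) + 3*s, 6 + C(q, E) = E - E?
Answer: -299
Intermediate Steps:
C(q, E) = -6 (C(q, E) = -6 + (E - E) = -6 + 0 = -6)
a(y) = 1
k(s) = 2*s² + 3*s (k(s) = (s² + s²) + 3*s = 2*s² + 3*s)
-k(-13*a(C(-2, -5))) = -(-13*1)*(3 + 2*(-13*1)) = -(-13)*(3 + 2*(-13)) = -(-13)*(3 - 26) = -(-13)*(-23) = -1*299 = -299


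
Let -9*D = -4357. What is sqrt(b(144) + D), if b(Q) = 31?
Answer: 2*sqrt(1159)/3 ≈ 22.696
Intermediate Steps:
D = 4357/9 (D = -1/9*(-4357) = 4357/9 ≈ 484.11)
sqrt(b(144) + D) = sqrt(31 + 4357/9) = sqrt(4636/9) = 2*sqrt(1159)/3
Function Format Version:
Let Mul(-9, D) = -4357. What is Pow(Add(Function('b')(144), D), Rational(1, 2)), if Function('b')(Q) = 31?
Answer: Mul(Rational(2, 3), Pow(1159, Rational(1, 2))) ≈ 22.696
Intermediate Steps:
D = Rational(4357, 9) (D = Mul(Rational(-1, 9), -4357) = Rational(4357, 9) ≈ 484.11)
Pow(Add(Function('b')(144), D), Rational(1, 2)) = Pow(Add(31, Rational(4357, 9)), Rational(1, 2)) = Pow(Rational(4636, 9), Rational(1, 2)) = Mul(Rational(2, 3), Pow(1159, Rational(1, 2)))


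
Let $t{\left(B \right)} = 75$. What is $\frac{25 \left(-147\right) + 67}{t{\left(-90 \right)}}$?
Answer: $- \frac{3608}{75} \approx -48.107$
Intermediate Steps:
$\frac{25 \left(-147\right) + 67}{t{\left(-90 \right)}} = \frac{25 \left(-147\right) + 67}{75} = \left(-3675 + 67\right) \frac{1}{75} = \left(-3608\right) \frac{1}{75} = - \frac{3608}{75}$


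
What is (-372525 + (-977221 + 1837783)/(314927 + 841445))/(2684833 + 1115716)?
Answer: -215388309369/2197424224114 ≈ -0.098019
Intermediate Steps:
(-372525 + (-977221 + 1837783)/(314927 + 841445))/(2684833 + 1115716) = (-372525 + 860562/1156372)/3800549 = (-372525 + 860562*(1/1156372))*(1/3800549) = (-372525 + 430281/578186)*(1/3800549) = -215388309369/578186*1/3800549 = -215388309369/2197424224114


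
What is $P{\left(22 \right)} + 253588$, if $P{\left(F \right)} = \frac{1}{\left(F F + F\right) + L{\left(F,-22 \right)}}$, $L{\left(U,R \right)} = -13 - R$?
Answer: $\frac{130597821}{515} \approx 2.5359 \cdot 10^{5}$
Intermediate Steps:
$P{\left(F \right)} = \frac{1}{9 + F + F^{2}}$ ($P{\left(F \right)} = \frac{1}{\left(F F + F\right) - -9} = \frac{1}{\left(F^{2} + F\right) + \left(-13 + 22\right)} = \frac{1}{\left(F + F^{2}\right) + 9} = \frac{1}{9 + F + F^{2}}$)
$P{\left(22 \right)} + 253588 = \frac{1}{9 + 22 + 22^{2}} + 253588 = \frac{1}{9 + 22 + 484} + 253588 = \frac{1}{515} + 253588 = \frac{130597821}{515}$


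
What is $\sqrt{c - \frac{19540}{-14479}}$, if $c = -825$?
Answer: $\frac{19 i \sqrt{478313765}}{14479} \approx 28.699 i$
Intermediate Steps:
$\sqrt{c - \frac{19540}{-14479}} = \sqrt{-825 - \frac{19540}{-14479}} = \sqrt{-825 - - \frac{19540}{14479}} = \sqrt{-825 + \frac{19540}{14479}} = \sqrt{- \frac{11925635}{14479}} = \frac{19 i \sqrt{478313765}}{14479}$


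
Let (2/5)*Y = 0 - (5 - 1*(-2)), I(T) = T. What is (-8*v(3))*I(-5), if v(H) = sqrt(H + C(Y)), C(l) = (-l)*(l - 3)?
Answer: 20*I*sqrt(1423) ≈ 754.45*I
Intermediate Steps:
Y = -35/2 (Y = 5*(0 - (5 - 1*(-2)))/2 = 5*(0 - (5 + 2))/2 = 5*(0 - 1*7)/2 = 5*(0 - 7)/2 = (5/2)*(-7) = -35/2 ≈ -17.500)
C(l) = -l*(-3 + l) (C(l) = (-l)*(-3 + l) = -l*(-3 + l))
v(H) = sqrt(-1435/4 + H) (v(H) = sqrt(H - 35*(3 - 1*(-35/2))/2) = sqrt(H - 35*(3 + 35/2)/2) = sqrt(H - 35/2*41/2) = sqrt(H - 1435/4) = sqrt(-1435/4 + H))
(-8*v(3))*I(-5) = -4*sqrt(-1435 + 4*3)*(-5) = -4*sqrt(-1435 + 12)*(-5) = -4*sqrt(-1423)*(-5) = -4*I*sqrt(1423)*(-5) = 20*I*sqrt(1423)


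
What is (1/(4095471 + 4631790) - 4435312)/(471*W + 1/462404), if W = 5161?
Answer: -17898792036157056124/9809668078386261225 ≈ -1.8246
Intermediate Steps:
(1/(4095471 + 4631790) - 4435312)/(471*W + 1/462404) = (1/(4095471 + 4631790) - 4435312)/(471*5161 + 1/462404) = (1/8727261 - 4435312)/(2430831 + 1/462404) = (1/8727261 - 4435312)/(1124025977725/462404) = -38708125440431/8727261*462404/1124025977725 = -17898792036157056124/9809668078386261225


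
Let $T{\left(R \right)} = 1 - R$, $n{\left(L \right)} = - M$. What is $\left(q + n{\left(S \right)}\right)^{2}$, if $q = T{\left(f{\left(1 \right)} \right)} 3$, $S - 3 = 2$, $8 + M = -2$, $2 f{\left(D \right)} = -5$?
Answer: $\frac{1681}{4} \approx 420.25$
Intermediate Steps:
$f{\left(D \right)} = - \frac{5}{2}$ ($f{\left(D \right)} = \frac{1}{2} \left(-5\right) = - \frac{5}{2}$)
$M = -10$ ($M = -8 - 2 = -10$)
$S = 5$ ($S = 3 + 2 = 5$)
$n{\left(L \right)} = 10$ ($n{\left(L \right)} = \left(-1\right) \left(-10\right) = 10$)
$q = \frac{21}{2}$ ($q = \left(1 - - \frac{5}{2}\right) 3 = \left(1 + \frac{5}{2}\right) 3 = \frac{7}{2} \cdot 3 = \frac{21}{2} \approx 10.5$)
$\left(q + n{\left(S \right)}\right)^{2} = \left(\frac{21}{2} + 10\right)^{2} = \left(\frac{41}{2}\right)^{2} = \frac{1681}{4}$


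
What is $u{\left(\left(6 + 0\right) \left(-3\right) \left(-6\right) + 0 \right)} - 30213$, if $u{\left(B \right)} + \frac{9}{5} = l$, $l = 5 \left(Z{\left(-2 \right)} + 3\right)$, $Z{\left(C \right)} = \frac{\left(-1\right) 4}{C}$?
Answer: $- \frac{150949}{5} \approx -30190.0$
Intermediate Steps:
$Z{\left(C \right)} = - \frac{4}{C}$
$l = 25$ ($l = 5 \left(- \frac{4}{-2} + 3\right) = 5 \left(\left(-4\right) \left(- \frac{1}{2}\right) + 3\right) = 5 \left(2 + 3\right) = 5 \cdot 5 = 25$)
$u{\left(B \right)} = \frac{116}{5}$ ($u{\left(B \right)} = - \frac{9}{5} + 25 = \frac{116}{5}$)
$u{\left(\left(6 + 0\right) \left(-3\right) \left(-6\right) + 0 \right)} - 30213 = \frac{116}{5} - 30213 = - \frac{150949}{5}$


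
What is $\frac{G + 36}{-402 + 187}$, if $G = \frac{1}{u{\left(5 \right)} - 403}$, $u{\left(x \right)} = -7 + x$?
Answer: $- \frac{14579}{87075} \approx -0.16743$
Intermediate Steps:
$G = - \frac{1}{405}$ ($G = \frac{1}{\left(-7 + 5\right) - 403} = \frac{1}{-2 - 403} = \frac{1}{-405} = - \frac{1}{405} \approx -0.0024691$)
$\frac{G + 36}{-402 + 187} = \frac{- \frac{1}{405} + 36}{-402 + 187} = \frac{14579}{405 \left(-215\right)} = \frac{14579}{405} \left(- \frac{1}{215}\right) = - \frac{14579}{87075}$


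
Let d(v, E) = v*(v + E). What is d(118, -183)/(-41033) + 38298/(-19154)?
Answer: -712285327/392973041 ≈ -1.8126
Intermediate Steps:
d(v, E) = v*(E + v)
d(118, -183)/(-41033) + 38298/(-19154) = (118*(-183 + 118))/(-41033) + 38298/(-19154) = (118*(-65))*(-1/41033) + 38298*(-1/19154) = -7670*(-1/41033) - 19149/9577 = 7670/41033 - 19149/9577 = -712285327/392973041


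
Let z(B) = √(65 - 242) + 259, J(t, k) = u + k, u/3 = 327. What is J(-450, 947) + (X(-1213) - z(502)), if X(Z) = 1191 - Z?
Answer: 4073 - I*√177 ≈ 4073.0 - 13.304*I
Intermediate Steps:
u = 981 (u = 3*327 = 981)
J(t, k) = 981 + k
z(B) = 259 + I*√177 (z(B) = √(-177) + 259 = I*√177 + 259 = 259 + I*√177)
J(-450, 947) + (X(-1213) - z(502)) = (981 + 947) + ((1191 - 1*(-1213)) - (259 + I*√177)) = 1928 + ((1191 + 1213) + (-259 - I*√177)) = 1928 + (2404 + (-259 - I*√177)) = 1928 + (2145 - I*√177) = 4073 - I*√177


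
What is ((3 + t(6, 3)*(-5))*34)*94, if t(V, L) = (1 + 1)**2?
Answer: -54332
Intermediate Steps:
t(V, L) = 4 (t(V, L) = 2**2 = 4)
((3 + t(6, 3)*(-5))*34)*94 = ((3 + 4*(-5))*34)*94 = ((3 - 20)*34)*94 = -17*34*94 = -578*94 = -54332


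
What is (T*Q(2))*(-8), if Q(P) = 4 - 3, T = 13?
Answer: -104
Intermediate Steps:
Q(P) = 1
(T*Q(2))*(-8) = (13*1)*(-8) = 13*(-8) = -104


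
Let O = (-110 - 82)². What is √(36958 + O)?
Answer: √73822 ≈ 271.70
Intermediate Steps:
O = 36864 (O = (-192)² = 36864)
√(36958 + O) = √(36958 + 36864) = √73822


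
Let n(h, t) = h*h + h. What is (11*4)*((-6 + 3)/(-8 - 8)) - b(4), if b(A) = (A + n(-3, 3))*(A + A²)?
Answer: -767/4 ≈ -191.75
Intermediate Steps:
n(h, t) = h + h² (n(h, t) = h² + h = h + h²)
b(A) = (6 + A)*(A + A²) (b(A) = (A - 3*(1 - 3))*(A + A²) = (A - 3*(-2))*(A + A²) = (A + 6)*(A + A²) = (6 + A)*(A + A²))
(11*4)*((-6 + 3)/(-8 - 8)) - b(4) = (11*4)*((-6 + 3)/(-8 - 8)) - 4*(6 + 4² + 7*4) = 44*(-3/(-16)) - 4*(6 + 16 + 28) = 44*(-3*(-1/16)) - 4*50 = 44*(3/16) - 1*200 = 33/4 - 200 = -767/4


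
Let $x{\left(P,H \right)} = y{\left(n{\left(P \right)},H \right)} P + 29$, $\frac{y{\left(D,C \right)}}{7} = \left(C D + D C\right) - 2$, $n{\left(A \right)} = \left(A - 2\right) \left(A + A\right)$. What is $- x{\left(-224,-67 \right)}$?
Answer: $-21273422941$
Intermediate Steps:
$n{\left(A \right)} = 2 A \left(-2 + A\right)$ ($n{\left(A \right)} = \left(-2 + A\right) 2 A = 2 A \left(-2 + A\right)$)
$y{\left(D,C \right)} = -14 + 14 C D$ ($y{\left(D,C \right)} = 7 \left(\left(C D + D C\right) - 2\right) = 7 \left(\left(C D + C D\right) - 2\right) = 7 \left(2 C D - 2\right) = 7 \left(-2 + 2 C D\right) = -14 + 14 C D$)
$x{\left(P,H \right)} = 29 + P \left(-14 + 28 H P \left(-2 + P\right)\right)$ ($x{\left(P,H \right)} = \left(-14 + 14 H 2 P \left(-2 + P\right)\right) P + 29 = \left(-14 + 28 H P \left(-2 + P\right)\right) P + 29 = P \left(-14 + 28 H P \left(-2 + P\right)\right) + 29 = 29 + P \left(-14 + 28 H P \left(-2 + P\right)\right)$)
$- x{\left(-224,-67 \right)} = - (29 + 14 \left(-224\right) \left(-1 + 2 \left(-67\right) \left(-224\right) \left(-2 - 224\right)\right)) = - (29 + 14 \left(-224\right) \left(-1 + 2 \left(-67\right) \left(-224\right) \left(-226\right)\right)) = - (29 + 14 \left(-224\right) \left(-1 - 6783616\right)) = - (29 + 14 \left(-224\right) \left(-6783617\right)) = - (29 + 21273422912) = \left(-1\right) 21273422941 = -21273422941$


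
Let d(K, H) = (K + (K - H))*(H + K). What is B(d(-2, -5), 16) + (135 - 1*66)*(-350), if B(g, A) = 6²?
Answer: -24114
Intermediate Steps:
d(K, H) = (H + K)*(-H + 2*K) (d(K, H) = (-H + 2*K)*(H + K) = (H + K)*(-H + 2*K))
B(g, A) = 36
B(d(-2, -5), 16) + (135 - 1*66)*(-350) = 36 + (135 - 1*66)*(-350) = 36 + (135 - 66)*(-350) = 36 + 69*(-350) = 36 - 24150 = -24114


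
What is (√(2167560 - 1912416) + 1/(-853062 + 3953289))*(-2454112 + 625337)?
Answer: -140675/238479 - 3657550*√63786 ≈ -9.2375e+8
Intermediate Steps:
(√(2167560 - 1912416) + 1/(-853062 + 3953289))*(-2454112 + 625337) = (√255144 + 1/3100227)*(-1828775) = (2*√63786 + 1/3100227)*(-1828775) = (1/3100227 + 2*√63786)*(-1828775) = -140675/238479 - 3657550*√63786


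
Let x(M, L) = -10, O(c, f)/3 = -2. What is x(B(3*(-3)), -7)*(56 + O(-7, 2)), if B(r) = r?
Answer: -500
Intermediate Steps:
O(c, f) = -6 (O(c, f) = 3*(-2) = -6)
x(B(3*(-3)), -7)*(56 + O(-7, 2)) = -10*(56 - 6) = -10*50 = -500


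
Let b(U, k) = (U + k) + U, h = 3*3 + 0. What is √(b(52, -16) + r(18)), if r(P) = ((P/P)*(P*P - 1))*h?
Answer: √2995 ≈ 54.727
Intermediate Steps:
h = 9 (h = 9 + 0 = 9)
r(P) = -9 + 9*P² (r(P) = ((P/P)*(P*P - 1))*9 = (1*(P² - 1))*9 = (1*(-1 + P²))*9 = (-1 + P²)*9 = -9 + 9*P²)
b(U, k) = k + 2*U
√(b(52, -16) + r(18)) = √((-16 + 2*52) + (-9 + 9*18²)) = √((-16 + 104) + (-9 + 9*324)) = √(88 + (-9 + 2916)) = √(88 + 2907) = √2995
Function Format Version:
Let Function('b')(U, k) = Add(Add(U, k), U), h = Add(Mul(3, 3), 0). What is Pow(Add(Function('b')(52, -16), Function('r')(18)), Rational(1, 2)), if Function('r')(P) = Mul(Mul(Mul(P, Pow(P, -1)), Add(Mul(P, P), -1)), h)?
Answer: Pow(2995, Rational(1, 2)) ≈ 54.727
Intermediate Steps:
h = 9 (h = Add(9, 0) = 9)
Function('r')(P) = Add(-9, Mul(9, Pow(P, 2))) (Function('r')(P) = Mul(Mul(Mul(P, Pow(P, -1)), Add(Mul(P, P), -1)), 9) = Mul(Mul(1, Add(Pow(P, 2), -1)), 9) = Mul(Mul(1, Add(-1, Pow(P, 2))), 9) = Mul(Add(-1, Pow(P, 2)), 9) = Add(-9, Mul(9, Pow(P, 2))))
Function('b')(U, k) = Add(k, Mul(2, U))
Pow(Add(Function('b')(52, -16), Function('r')(18)), Rational(1, 2)) = Pow(Add(Add(-16, Mul(2, 52)), Add(-9, Mul(9, Pow(18, 2)))), Rational(1, 2)) = Pow(Add(Add(-16, 104), Add(-9, Mul(9, 324))), Rational(1, 2)) = Pow(Add(88, Add(-9, 2916)), Rational(1, 2)) = Pow(Add(88, 2907), Rational(1, 2)) = Pow(2995, Rational(1, 2))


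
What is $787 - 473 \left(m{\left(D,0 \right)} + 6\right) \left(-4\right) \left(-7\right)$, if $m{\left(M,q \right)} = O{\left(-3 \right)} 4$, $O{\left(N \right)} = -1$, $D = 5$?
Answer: $-25701$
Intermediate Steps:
$m{\left(M,q \right)} = -4$ ($m{\left(M,q \right)} = \left(-1\right) 4 = -4$)
$787 - 473 \left(m{\left(D,0 \right)} + 6\right) \left(-4\right) \left(-7\right) = 787 - 473 \left(-4 + 6\right) \left(-4\right) \left(-7\right) = 787 - 473 \cdot 2 \left(-4\right) \left(-7\right) = 787 - 473 \left(\left(-8\right) \left(-7\right)\right) = 787 - 26488 = -25701$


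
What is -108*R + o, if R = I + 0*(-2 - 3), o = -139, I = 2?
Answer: -355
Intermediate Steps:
R = 2 (R = 2 + 0*(-2 - 3) = 2 + 0*(-5) = 2 + 0 = 2)
-108*R + o = -108*2 - 139 = -216 - 139 = -355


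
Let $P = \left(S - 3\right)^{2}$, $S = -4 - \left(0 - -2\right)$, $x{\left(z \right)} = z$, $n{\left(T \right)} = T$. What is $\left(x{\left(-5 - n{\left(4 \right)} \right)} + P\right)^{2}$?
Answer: $5184$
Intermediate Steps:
$S = -6$ ($S = -4 - \left(0 + 2\right) = -4 - 2 = -6$)
$P = 81$ ($P = \left(-6 - 3\right)^{2} = \left(-9\right)^{2} = 81$)
$\left(x{\left(-5 - n{\left(4 \right)} \right)} + P\right)^{2} = \left(\left(-5 - 4\right) + 81\right)^{2} = \left(-9 + 81\right)^{2} = 72^{2} = 5184$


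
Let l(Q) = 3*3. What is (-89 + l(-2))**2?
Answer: 6400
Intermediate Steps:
l(Q) = 9
(-89 + l(-2))**2 = (-89 + 9)**2 = (-80)**2 = 6400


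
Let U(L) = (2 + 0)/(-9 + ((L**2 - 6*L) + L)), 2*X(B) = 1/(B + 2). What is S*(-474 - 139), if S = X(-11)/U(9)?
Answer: 1839/4 ≈ 459.75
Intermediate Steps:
X(B) = 1/(2*(2 + B)) (X(B) = 1/(2*(B + 2)) = 1/(2*(2 + B)))
U(L) = 2/(-9 + L**2 - 5*L) (U(L) = 2/(-9 + (L**2 - 5*L)) = 2/(-9 + L**2 - 5*L))
S = -3/4 (S = (1/(2*(2 - 11)))/((2/(-9 + 9**2 - 5*9))) = ((1/2)/(-9))/((2/(-9 + 81 - 45))) = ((1/2)*(-1/9))/((2/27)) = -1/(18*(2*(1/27))) = -1/(18*2/27) = -1/18*27/2 = -3/4 ≈ -0.75000)
S*(-474 - 139) = -3*(-474 - 139)/4 = -3/4*(-613) = 1839/4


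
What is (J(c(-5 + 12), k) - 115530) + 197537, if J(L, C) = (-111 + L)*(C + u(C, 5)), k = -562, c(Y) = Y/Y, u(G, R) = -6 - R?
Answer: 145037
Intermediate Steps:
c(Y) = 1
J(L, C) = (-111 + L)*(-11 + C) (J(L, C) = (-111 + L)*(C + (-6 - 1*5)) = (-111 + L)*(C + (-6 - 5)) = (-111 + L)*(C - 11) = (-111 + L)*(-11 + C))
(J(c(-5 + 12), k) - 115530) + 197537 = ((1221 - 111*(-562) - 11*1 - 562*1) - 115530) + 197537 = ((1221 + 62382 - 11 - 562) - 115530) + 197537 = (63030 - 115530) + 197537 = -52500 + 197537 = 145037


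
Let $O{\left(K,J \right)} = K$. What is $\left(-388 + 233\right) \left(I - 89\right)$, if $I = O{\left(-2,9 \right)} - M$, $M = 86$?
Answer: $27435$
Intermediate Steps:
$I = -88$ ($I = -2 - 86 = -88$)
$\left(-388 + 233\right) \left(I - 89\right) = \left(-388 + 233\right) \left(-88 - 89\right) = \left(-155\right) \left(-177\right) = 27435$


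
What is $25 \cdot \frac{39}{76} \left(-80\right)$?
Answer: $- \frac{19500}{19} \approx -1026.3$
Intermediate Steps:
$25 \cdot \frac{39}{76} \left(-80\right) = \frac{975}{76} \left(-80\right) = - \frac{19500}{19}$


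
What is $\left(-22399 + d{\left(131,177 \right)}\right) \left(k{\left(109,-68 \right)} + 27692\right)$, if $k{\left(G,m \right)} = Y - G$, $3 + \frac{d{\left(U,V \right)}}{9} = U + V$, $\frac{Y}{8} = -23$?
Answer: $-538499946$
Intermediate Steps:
$Y = -184$ ($Y = 8 \left(-23\right) = -184$)
$d{\left(U,V \right)} = -27 + 9 U + 9 V$ ($d{\left(U,V \right)} = -27 + 9 \left(U + V\right) = -27 + \left(9 U + 9 V\right) = -27 + 9 U + 9 V$)
$k{\left(G,m \right)} = -184 - G$
$\left(-22399 + d{\left(131,177 \right)}\right) \left(k{\left(109,-68 \right)} + 27692\right) = \left(-22399 + \left(-27 + 9 \cdot 131 + 9 \cdot 177\right)\right) \left(\left(-184 - 109\right) + 27692\right) = \left(-22399 + \left(-27 + 1179 + 1593\right)\right) \left(\left(-184 - 109\right) + 27692\right) = \left(-22399 + 2745\right) \left(-293 + 27692\right) = \left(-19654\right) 27399 = -538499946$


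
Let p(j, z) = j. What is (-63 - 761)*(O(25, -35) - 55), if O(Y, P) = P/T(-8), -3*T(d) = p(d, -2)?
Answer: 56135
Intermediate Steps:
T(d) = -d/3
O(Y, P) = 3*P/8 (O(Y, P) = P/((-⅓*(-8))) = P/(8/3) = P*(3/8) = 3*P/8)
(-63 - 761)*(O(25, -35) - 55) = (-63 - 761)*((3/8)*(-35) - 55) = -824*(-105/8 - 55) = -824*(-545/8) = 56135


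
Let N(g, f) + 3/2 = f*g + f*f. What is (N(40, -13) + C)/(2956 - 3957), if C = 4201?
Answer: -7697/2002 ≈ -3.8447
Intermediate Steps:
N(g, f) = -3/2 + f**2 + f*g (N(g, f) = -3/2 + (f*g + f*f) = -3/2 + (f*g + f**2) = -3/2 + (f**2 + f*g) = -3/2 + f**2 + f*g)
(N(40, -13) + C)/(2956 - 3957) = ((-3/2 + (-13)**2 - 13*40) + 4201)/(2956 - 3957) = ((-3/2 + 169 - 520) + 4201)/(-1001) = (-705/2 + 4201)*(-1/1001) = (7697/2)*(-1/1001) = -7697/2002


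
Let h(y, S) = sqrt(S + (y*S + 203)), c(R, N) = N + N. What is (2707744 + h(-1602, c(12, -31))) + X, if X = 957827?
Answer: 3665571 + sqrt(99465) ≈ 3.6659e+6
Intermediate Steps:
c(R, N) = 2*N
h(y, S) = sqrt(203 + S + S*y) (h(y, S) = sqrt(S + (S*y + 203)) = sqrt(S + (203 + S*y)) = sqrt(203 + S + S*y))
(2707744 + h(-1602, c(12, -31))) + X = (2707744 + sqrt(203 + 2*(-31) + (2*(-31))*(-1602))) + 957827 = (2707744 + sqrt(203 - 62 - 62*(-1602))) + 957827 = (2707744 + sqrt(203 - 62 + 99324)) + 957827 = (2707744 + sqrt(99465)) + 957827 = 3665571 + sqrt(99465)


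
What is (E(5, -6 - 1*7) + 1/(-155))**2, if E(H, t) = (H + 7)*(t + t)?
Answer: 2338786321/24025 ≈ 97348.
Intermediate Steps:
E(H, t) = 2*t*(7 + H) (E(H, t) = (7 + H)*(2*t) = 2*t*(7 + H))
(E(5, -6 - 1*7) + 1/(-155))**2 = (2*(-6 - 1*7)*(7 + 5) + 1/(-155))**2 = (2*(-6 - 7)*12 - 1/155)**2 = (2*(-13)*12 - 1/155)**2 = (-312 - 1/155)**2 = (-48361/155)**2 = 2338786321/24025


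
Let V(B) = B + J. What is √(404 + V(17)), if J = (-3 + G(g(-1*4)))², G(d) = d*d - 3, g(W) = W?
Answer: √521 ≈ 22.825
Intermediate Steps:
G(d) = -3 + d² (G(d) = d² - 3 = -3 + d²)
J = 100 (J = (-3 + (-3 + (-1*4)²))² = (-3 + (-3 + (-4)²))² = (-3 + (-3 + 16))² = (-3 + 13)² = 10² = 100)
V(B) = 100 + B (V(B) = B + 100 = 100 + B)
√(404 + V(17)) = √(404 + (100 + 17)) = √(404 + 117) = √521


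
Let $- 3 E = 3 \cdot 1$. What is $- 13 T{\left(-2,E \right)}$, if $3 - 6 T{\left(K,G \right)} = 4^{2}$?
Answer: $\frac{169}{6} \approx 28.167$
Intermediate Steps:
$E = -1$ ($E = - \frac{3 \cdot 1}{3} = \left(- \frac{1}{3}\right) 3 = -1$)
$T{\left(K,G \right)} = - \frac{13}{6}$ ($T{\left(K,G \right)} = \frac{1}{2} - \frac{4^{2}}{6} = \frac{1}{2} - \frac{8}{3} = - \frac{13}{6}$)
$- 13 T{\left(-2,E \right)} = \left(-13\right) \left(- \frac{13}{6}\right) = \frac{169}{6}$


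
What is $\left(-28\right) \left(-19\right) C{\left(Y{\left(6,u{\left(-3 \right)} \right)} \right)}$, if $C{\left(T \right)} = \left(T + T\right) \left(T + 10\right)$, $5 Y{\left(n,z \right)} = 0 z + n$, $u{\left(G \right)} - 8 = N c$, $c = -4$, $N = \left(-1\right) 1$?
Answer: $\frac{357504}{25} \approx 14300.0$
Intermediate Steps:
$N = -1$
$u{\left(G \right)} = 12$ ($u{\left(G \right)} = 8 - -4 = 8 + 4 = 12$)
$Y{\left(n,z \right)} = \frac{n}{5}$ ($Y{\left(n,z \right)} = \frac{0 z + n}{5} = \frac{0 + n}{5} = \frac{n}{5}$)
$C{\left(T \right)} = 2 T \left(10 + T\right)$
$\left(-28\right) \left(-19\right) C{\left(Y{\left(6,u{\left(-3 \right)} \right)} \right)} = \left(-28\right) \left(-19\right) 2 \cdot \frac{1}{5} \cdot 6 \left(10 + \frac{1}{5} \cdot 6\right) = 532 \cdot 2 \cdot \frac{6}{5} \left(10 + \frac{6}{5}\right) = 532 \cdot 2 \cdot \frac{6}{5} \cdot \frac{56}{5} = 532 \cdot \frac{672}{25} = \frac{357504}{25}$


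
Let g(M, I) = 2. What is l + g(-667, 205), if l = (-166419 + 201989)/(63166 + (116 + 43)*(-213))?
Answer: 94168/29299 ≈ 3.2140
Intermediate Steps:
l = 35570/29299 (l = 35570/(63166 + 159*(-213)) = 35570/(63166 - 33867) = 35570/29299 ≈ 1.2140)
l + g(-667, 205) = 35570/29299 + 2 = 94168/29299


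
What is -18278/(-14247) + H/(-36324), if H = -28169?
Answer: 39453845/19166964 ≈ 2.0584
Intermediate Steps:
-18278/(-14247) + H/(-36324) = -18278/(-14247) - 28169/(-36324) = -18278*(-1/14247) - 28169*(-1/36324) = 18278/14247 + 28169/36324 = 39453845/19166964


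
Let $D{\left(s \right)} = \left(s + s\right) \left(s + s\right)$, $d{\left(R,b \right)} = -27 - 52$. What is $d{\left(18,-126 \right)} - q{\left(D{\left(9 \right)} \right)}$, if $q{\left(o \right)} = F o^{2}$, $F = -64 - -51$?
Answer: $1364609$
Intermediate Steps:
$d{\left(R,b \right)} = -79$
$F = -13$ ($F = -64 + 51 = -13$)
$D{\left(s \right)} = 4 s^{2}$ ($D{\left(s \right)} = 2 s 2 s = 4 s^{2}$)
$q{\left(o \right)} = - 13 o^{2}$
$d{\left(18,-126 \right)} - q{\left(D{\left(9 \right)} \right)} = -79 - - 13 \left(4 \cdot 9^{2}\right)^{2} = -79 - - 13 \left(4 \cdot 81\right)^{2} = -79 - - 13 \cdot 324^{2} = -79 - \left(-13\right) 104976 = -79 - -1364688 = -79 + 1364688 = 1364609$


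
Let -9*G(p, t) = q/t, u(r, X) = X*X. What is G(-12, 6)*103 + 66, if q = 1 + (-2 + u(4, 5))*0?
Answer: 3461/54 ≈ 64.093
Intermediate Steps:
u(r, X) = X**2
q = 1 (q = 1 + (-2 + 5**2)*0 = 1 + (-2 + 25)*0 = 1 + 23*0 = 1 + 0 = 1)
G(p, t) = -1/(9*t)
G(-12, 6)*103 + 66 = -1/9/6*103 + 66 = -1/9*1/6*103 + 66 = -1/54*103 + 66 = -103/54 + 66 = 3461/54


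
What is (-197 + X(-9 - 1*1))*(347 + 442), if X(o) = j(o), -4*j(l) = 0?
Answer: -155433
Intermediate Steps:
j(l) = 0 (j(l) = -¼*0 = 0)
X(o) = 0
(-197 + X(-9 - 1*1))*(347 + 442) = (-197 + 0)*(347 + 442) = -197*789 = -155433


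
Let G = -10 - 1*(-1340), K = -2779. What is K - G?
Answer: -4109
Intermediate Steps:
G = 1330 (G = -10 + 1340 = 1330)
K - G = -2779 - 1*1330 = -2779 - 1330 = -4109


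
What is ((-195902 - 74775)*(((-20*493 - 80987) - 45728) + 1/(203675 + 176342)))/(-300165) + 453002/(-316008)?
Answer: -6114938595281162819/49650603620940 ≈ -1.2316e+5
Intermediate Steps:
((-195902 - 74775)*(((-20*493 - 80987) - 45728) + 1/(203675 + 176342)))/(-300165) + 453002/(-316008) = -270677*(((-9860 - 80987) - 45728) + 1/380017)*(-1/300165) + 453002*(-1/316008) = -270677*((-90847 - 45728) + 1/380017)*(-1/300165) - 20591/14364 = -270677*(-136575 + 1/380017)*(-1/300165) - 20591/14364 = -270677*(-51900821774/380017)*(-1/300165) - 20591/14364 = (1277123521392818/34547)*(-1/300165) - 20591/14364 = -1277123521392818/10369800255 - 20591/14364 = -6114938595281162819/49650603620940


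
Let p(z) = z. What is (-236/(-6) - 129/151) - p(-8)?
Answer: 21055/453 ≈ 46.479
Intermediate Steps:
(-236/(-6) - 129/151) - p(-8) = (-236/(-6) - 129/151) - 1*(-8) = (-236*(-1/6) - 129*1/151) + 8 = (118/3 - 129/151) + 8 = 17431/453 + 8 = 21055/453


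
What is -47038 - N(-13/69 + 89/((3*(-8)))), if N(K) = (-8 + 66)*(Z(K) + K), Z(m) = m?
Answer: -2142955/46 ≈ -46586.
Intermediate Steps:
N(K) = 116*K (N(K) = (-8 + 66)*(K + K) = 58*(2*K) = 116*K)
-47038 - N(-13/69 + 89/((3*(-8)))) = -47038 - 116*(-13/69 + 89/((3*(-8)))) = -47038 - 116*(-13*1/69 + 89/(-24)) = -47038 - 116*(-13/69 + 89*(-1/24)) = -47038 - 116*(-13/69 - 89/24) = -47038 - 116*(-717)/184 = -47038 - 1*(-20793/46) = -47038 + 20793/46 = -2142955/46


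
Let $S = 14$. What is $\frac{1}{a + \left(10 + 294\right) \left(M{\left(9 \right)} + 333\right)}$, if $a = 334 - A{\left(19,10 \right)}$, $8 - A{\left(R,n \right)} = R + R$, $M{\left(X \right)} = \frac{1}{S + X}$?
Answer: $\frac{23}{2337012} \approx 9.8416 \cdot 10^{-6}$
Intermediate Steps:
$M{\left(X \right)} = \frac{1}{14 + X}$
$A{\left(R,n \right)} = 8 - 2 R$ ($A{\left(R,n \right)} = 8 - \left(R + R\right) = 8 - 2 R$)
$a = 364$ ($a = 334 - \left(8 - 38\right) = 334 - -30 = 334 + 30 = 364$)
$\frac{1}{a + \left(10 + 294\right) \left(M{\left(9 \right)} + 333\right)} = \frac{1}{364 + \left(10 + 294\right) \left(\frac{1}{14 + 9} + 333\right)} = \frac{1}{364 + 304 \left(\frac{1}{23} + 333\right)} = \frac{1}{364 + 304 \cdot \frac{7660}{23}} = \frac{1}{364 + \frac{2328640}{23}} = \frac{1}{\frac{2337012}{23}} = \frac{23}{2337012}$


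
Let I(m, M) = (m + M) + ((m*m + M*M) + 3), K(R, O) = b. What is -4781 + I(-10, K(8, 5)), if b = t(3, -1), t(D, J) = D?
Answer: -4676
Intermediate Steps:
b = 3
K(R, O) = 3
I(m, M) = 3 + M + m + M**2 + m**2 (I(m, M) = (M + m) + ((m**2 + M**2) + 3) = (M + m) + ((M**2 + m**2) + 3) = (M + m) + (3 + M**2 + m**2) = 3 + M + m + M**2 + m**2)
-4781 + I(-10, K(8, 5)) = -4781 + (3 + 3 - 10 + 3**2 + (-10)**2) = -4781 + (3 + 3 - 10 + 9 + 100) = -4781 + 105 = -4676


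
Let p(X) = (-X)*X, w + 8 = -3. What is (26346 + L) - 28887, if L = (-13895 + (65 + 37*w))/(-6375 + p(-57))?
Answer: -24440347/9624 ≈ -2539.5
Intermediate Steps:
w = -11 (w = -8 - 3 = -11)
p(X) = -X²
L = 14237/9624 (L = (-13895 + (65 + 37*(-11)))/(-6375 - 1*(-57)²) = (-13895 + (65 - 407))/(-6375 - 1*3249) = (-13895 - 342)/(-6375 - 3249) = -14237/(-9624) = -14237*(-1/9624) = 14237/9624 ≈ 1.4793)
(26346 + L) - 28887 = (26346 + 14237/9624) - 28887 = 253568141/9624 - 28887 = -24440347/9624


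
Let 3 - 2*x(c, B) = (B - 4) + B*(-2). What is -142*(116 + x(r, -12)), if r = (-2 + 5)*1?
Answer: -16117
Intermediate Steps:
r = 3 (r = 3*1 = 3)
x(c, B) = 7/2 + B/2 (x(c, B) = 3/2 - ((B - 4) + B*(-2))/2 = 3/2 - ((-4 + B) - 2*B)/2 = 3/2 - (-4 - B)/2 = 3/2 + (2 + B/2) = 7/2 + B/2)
-142*(116 + x(r, -12)) = -142*(116 + (7/2 + (½)*(-12))) = -142*(116 + (7/2 - 6)) = -142*(116 - 5/2) = -142*227/2 = -16117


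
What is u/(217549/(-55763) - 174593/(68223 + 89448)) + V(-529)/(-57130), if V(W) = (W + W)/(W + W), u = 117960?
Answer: -29625585693540459119/1257916843242470 ≈ -23551.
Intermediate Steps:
V(W) = 1 (V(W) = (2*W)/((2*W)) = (2*W)*(1/(2*W)) = 1)
u/(217549/(-55763) - 174593/(68223 + 89448)) + V(-529)/(-57130) = 117960/(217549/(-55763) - 174593/(68223 + 89448)) + 1/(-57130) = 117960/(217549*(-1/55763) - 174593/157671) + 1*(-1/57130) = 117960/(-217549/55763 - 174593*1/157671) - 1/57130 = 117960/(-217549/55763 - 174593/157671) - 1/57130 = 117960/(-44036997838/8792207973) - 1/57130 = 117960*(-8792207973/44036997838) - 1/57130 = -518564426247540/22018498919 - 1/57130 = -29625585693540459119/1257916843242470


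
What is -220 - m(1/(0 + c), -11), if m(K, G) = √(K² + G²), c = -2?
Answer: -220 - √485/2 ≈ -231.01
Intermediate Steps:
m(K, G) = √(G² + K²)
-220 - m(1/(0 + c), -11) = -220 - √((-11)² + (1/(0 - 2))²) = -220 - √(121 + (1/(-2))²) = -220 - √(121 + (-½)²) = -220 - √(121 + ¼) = -220 - √(485/4) = -220 - √485/2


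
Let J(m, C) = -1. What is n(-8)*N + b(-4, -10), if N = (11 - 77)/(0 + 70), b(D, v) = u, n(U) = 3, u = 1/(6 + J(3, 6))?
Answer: -92/35 ≈ -2.6286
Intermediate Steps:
u = ⅕ (u = 1/(6 - 1) = 1/5 = ⅕ ≈ 0.20000)
b(D, v) = ⅕
N = -33/35 (N = -66/70 = -66*1/70 = -33/35 ≈ -0.94286)
n(-8)*N + b(-4, -10) = 3*(-33/35) + ⅕ = -99/35 + ⅕ = -92/35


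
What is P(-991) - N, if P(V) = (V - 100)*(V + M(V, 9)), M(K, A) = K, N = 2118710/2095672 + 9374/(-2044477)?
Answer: 4632375361156387793/2142276601772 ≈ 2.1624e+6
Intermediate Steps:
N = 2156004517671/2142276601772 (N = 2118710*(1/2095672) + 9374*(-1/2044477) = 1059355/1047836 - 9374/2044477 = 2156004517671/2142276601772 ≈ 1.0064)
P(V) = 2*V*(-100 + V) (P(V) = (V - 100)*(V + V) = (-100 + V)*(2*V) = 2*V*(-100 + V))
P(-991) - N = 2*(-991)*(-100 - 991) - 1*2156004517671/2142276601772 = 2*(-991)*(-1091) - 2156004517671/2142276601772 = 2162362 - 2156004517671/2142276601772 = 4632375361156387793/2142276601772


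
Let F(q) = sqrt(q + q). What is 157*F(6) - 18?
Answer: -18 + 314*sqrt(3) ≈ 525.86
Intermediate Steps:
F(q) = sqrt(2)*sqrt(q) (F(q) = sqrt(2*q) = sqrt(2)*sqrt(q))
157*F(6) - 18 = 157*(sqrt(2)*sqrt(6)) - 18 = 157*(2*sqrt(3)) - 18 = 314*sqrt(3) - 18 = -18 + 314*sqrt(3)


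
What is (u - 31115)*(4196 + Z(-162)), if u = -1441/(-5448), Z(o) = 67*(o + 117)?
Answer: -200194946299/5448 ≈ -3.6746e+7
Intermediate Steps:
Z(o) = 7839 + 67*o (Z(o) = 67*(117 + o) = 7839 + 67*o)
u = 1441/5448 (u = -1441*(-1/5448) = 1441/5448 ≈ 0.26450)
(u - 31115)*(4196 + Z(-162)) = (1441/5448 - 31115)*(4196 + (7839 + 67*(-162))) = -169513079*(4196 + (7839 - 10854))/5448 = -169513079*(4196 - 3015)/5448 = -169513079/5448*1181 = -200194946299/5448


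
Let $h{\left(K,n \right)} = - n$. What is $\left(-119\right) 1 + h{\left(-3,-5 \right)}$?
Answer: $-114$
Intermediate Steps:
$\left(-119\right) 1 + h{\left(-3,-5 \right)} = \left(-119\right) 1 - -5 = -119 + 5 = -114$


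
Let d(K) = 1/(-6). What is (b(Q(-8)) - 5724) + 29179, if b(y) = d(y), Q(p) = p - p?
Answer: 140729/6 ≈ 23455.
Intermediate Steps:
Q(p) = 0
d(K) = -⅙
b(y) = -⅙
(b(Q(-8)) - 5724) + 29179 = (-⅙ - 5724) + 29179 = -34345/6 + 29179 = 140729/6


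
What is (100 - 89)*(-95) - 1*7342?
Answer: -8387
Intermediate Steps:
(100 - 89)*(-95) - 1*7342 = 11*(-95) - 7342 = -1045 - 7342 = -8387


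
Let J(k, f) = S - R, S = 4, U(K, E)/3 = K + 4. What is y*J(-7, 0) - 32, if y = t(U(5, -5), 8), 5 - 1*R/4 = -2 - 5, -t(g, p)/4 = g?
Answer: 4720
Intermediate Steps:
U(K, E) = 12 + 3*K (U(K, E) = 3*(K + 4) = 3*(4 + K) = 12 + 3*K)
t(g, p) = -4*g
R = 48 (R = 20 - 4*(-2 - 5) = 20 - 4*(-7) = 20 + 28 = 48)
y = -108 (y = -4*(12 + 3*5) = -4*(12 + 15) = -4*27 = -108)
J(k, f) = -44 (J(k, f) = 4 - 1*48 = 4 - 48 = -44)
y*J(-7, 0) - 32 = -108*(-44) - 32 = 4752 - 32 = 4720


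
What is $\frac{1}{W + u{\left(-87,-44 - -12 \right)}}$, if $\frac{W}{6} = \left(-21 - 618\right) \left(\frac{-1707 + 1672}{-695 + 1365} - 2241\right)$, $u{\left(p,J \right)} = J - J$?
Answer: $\frac{67}{575677017} \approx 1.1638 \cdot 10^{-7}$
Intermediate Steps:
$u{\left(p,J \right)} = 0$
$W = \frac{575677017}{67}$ ($W = 6 \left(-21 - 618\right) \left(\frac{-1707 + 1672}{-695 + 1365} - 2241\right) = 6 \left(- 639 \left(- \frac{35}{670} - 2241\right)\right) = 6 \left(- 639 \left(\left(-35\right) \frac{1}{670} - 2241\right)\right) = 6 \left(- 639 \left(- \frac{7}{134} - 2241\right)\right) = 6 \left(\left(-639\right) \left(- \frac{300301}{134}\right)\right) = 6 \cdot \frac{191892339}{134} = \frac{575677017}{67} \approx 8.5922 \cdot 10^{6}$)
$\frac{1}{W + u{\left(-87,-44 - -12 \right)}} = \frac{1}{\frac{575677017}{67} + 0} = \frac{1}{\frac{575677017}{67}} = \frac{67}{575677017}$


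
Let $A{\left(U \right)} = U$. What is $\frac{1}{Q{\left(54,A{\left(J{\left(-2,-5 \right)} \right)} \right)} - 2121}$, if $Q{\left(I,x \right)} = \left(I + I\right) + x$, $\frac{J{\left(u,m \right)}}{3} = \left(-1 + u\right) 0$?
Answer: $- \frac{1}{2013} \approx -0.00049677$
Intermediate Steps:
$J{\left(u,m \right)} = 0$ ($J{\left(u,m \right)} = 3 \left(-1 + u\right) 0 = 3 \cdot 0 = 0$)
$Q{\left(I,x \right)} = x + 2 I$ ($Q{\left(I,x \right)} = 2 I + x = x + 2 I$)
$\frac{1}{Q{\left(54,A{\left(J{\left(-2,-5 \right)} \right)} \right)} - 2121} = \frac{1}{\left(0 + 2 \cdot 54\right) - 2121} = \frac{1}{\left(0 + 108\right) - 2121} = \frac{1}{108 - 2121} = \frac{1}{-2013} = - \frac{1}{2013}$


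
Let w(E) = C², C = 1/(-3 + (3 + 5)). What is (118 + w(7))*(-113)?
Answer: -333463/25 ≈ -13339.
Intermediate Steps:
C = ⅕ (C = 1/(-3 + 8) = 1/5 = ⅕ ≈ 0.20000)
w(E) = 1/25 (w(E) = (⅕)² = 1/25)
(118 + w(7))*(-113) = (118 + 1/25)*(-113) = (2951/25)*(-113) = -333463/25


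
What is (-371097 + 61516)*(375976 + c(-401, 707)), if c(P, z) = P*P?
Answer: -166175960437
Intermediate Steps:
c(P, z) = P**2
(-371097 + 61516)*(375976 + c(-401, 707)) = (-371097 + 61516)*(375976 + (-401)**2) = -309581*(375976 + 160801) = -309581*536777 = -166175960437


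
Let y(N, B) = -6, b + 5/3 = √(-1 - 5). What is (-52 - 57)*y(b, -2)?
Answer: 654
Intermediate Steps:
b = -5/3 + I*√6 (b = -5/3 + √(-1 - 5) = -5/3 + √(-6) = -5/3 + I*√6 ≈ -1.6667 + 2.4495*I)
(-52 - 57)*y(b, -2) = (-52 - 57)*(-6) = -109*(-6) = 654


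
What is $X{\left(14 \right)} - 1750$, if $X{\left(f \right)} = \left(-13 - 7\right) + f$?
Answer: $-1756$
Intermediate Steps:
$X{\left(f \right)} = -20 + f$
$X{\left(14 \right)} - 1750 = \left(-20 + 14\right) - 1750 = -6 - 1750 = -1756$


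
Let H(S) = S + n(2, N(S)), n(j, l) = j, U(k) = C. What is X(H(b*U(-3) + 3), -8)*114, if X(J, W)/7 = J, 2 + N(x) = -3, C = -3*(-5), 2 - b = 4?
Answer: -19950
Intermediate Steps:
b = -2 (b = 2 - 1*4 = 2 - 4 = -2)
C = 15
U(k) = 15
N(x) = -5 (N(x) = -2 - 3 = -5)
H(S) = 2 + S (H(S) = S + 2 = 2 + S)
X(J, W) = 7*J
X(H(b*U(-3) + 3), -8)*114 = (7*(2 + (-2*15 + 3)))*114 = (7*(2 + (-30 + 3)))*114 = (7*(2 - 27))*114 = (7*(-25))*114 = -175*114 = -19950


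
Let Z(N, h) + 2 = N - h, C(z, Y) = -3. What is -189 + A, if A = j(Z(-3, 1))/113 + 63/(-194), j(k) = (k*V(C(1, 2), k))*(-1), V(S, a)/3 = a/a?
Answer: -4146885/21922 ≈ -189.17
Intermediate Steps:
V(S, a) = 3 (V(S, a) = 3*(a/a) = 3*1 = 3)
Z(N, h) = -2 + N - h (Z(N, h) = -2 + (N - h) = -2 + N - h)
j(k) = -3*k (j(k) = (k*3)*(-1) = (3*k)*(-1) = -3*k)
A = -3627/21922 (A = -3*(-2 - 3 - 1*1)/113 + 63/(-194) = -3*(-2 - 3 - 1)*(1/113) + 63*(-1/194) = -3*(-6)*(1/113) - 63/194 = 18*(1/113) - 63/194 = 18/113 - 63/194 = -3627/21922 ≈ -0.16545)
-189 + A = -189 - 3627/21922 = -4146885/21922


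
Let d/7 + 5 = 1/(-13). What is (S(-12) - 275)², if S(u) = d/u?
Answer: 50027329/676 ≈ 74005.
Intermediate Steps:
d = -462/13 (d = -35 + 7/(-13) = -35 + 7*(-1/13) = -35 - 7/13 = -462/13 ≈ -35.538)
S(u) = -462/(13*u)
(S(-12) - 275)² = (-462/13/(-12) - 275)² = (-462/13*(-1/12) - 275)² = (77/26 - 275)² = (-7073/26)² = 50027329/676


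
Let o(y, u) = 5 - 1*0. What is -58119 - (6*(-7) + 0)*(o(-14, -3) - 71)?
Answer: -60891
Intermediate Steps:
o(y, u) = 5 (o(y, u) = 5 + 0 = 5)
-58119 - (6*(-7) + 0)*(o(-14, -3) - 71) = -58119 - (6*(-7) + 0)*(5 - 71) = -58119 - (-42 + 0)*(-66) = -58119 - (-42)*(-66) = -58119 - 1*2772 = -58119 - 2772 = -60891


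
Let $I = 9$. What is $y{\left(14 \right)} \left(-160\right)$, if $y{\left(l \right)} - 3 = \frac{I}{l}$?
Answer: $- \frac{4080}{7} \approx -582.86$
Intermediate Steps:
$y{\left(l \right)} = 3 + \frac{9}{l}$
$y{\left(14 \right)} \left(-160\right) = \left(3 + \frac{9}{14}\right) \left(-160\right) = \frac{51}{14} \left(-160\right) = - \frac{4080}{7}$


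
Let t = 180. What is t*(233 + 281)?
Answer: 92520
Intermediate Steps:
t*(233 + 281) = 180*(233 + 281) = 180*514 = 92520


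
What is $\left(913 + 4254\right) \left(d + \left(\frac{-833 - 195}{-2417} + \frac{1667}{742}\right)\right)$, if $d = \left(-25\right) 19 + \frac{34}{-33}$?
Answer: $- \frac{144751476079277}{59182662} \approx -2.4458 \cdot 10^{6}$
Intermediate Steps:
$d = - \frac{15709}{33}$ ($d = -475 + 34 \left(- \frac{1}{33}\right) = -475 - \frac{34}{33} = - \frac{15709}{33} \approx -476.03$)
$\left(913 + 4254\right) \left(d + \left(\frac{-833 - 195}{-2417} + \frac{1667}{742}\right)\right) = \left(913 + 4254\right) \left(- \frac{15709}{33} + \left(\frac{-833 - 195}{-2417} + \frac{1667}{742}\right)\right) = 5167 \left(- \frac{15709}{33} + \left(\left(-833 - 195\right) \left(- \frac{1}{2417}\right) + 1667 \cdot \frac{1}{742}\right)\right) = 5167 \left(- \frac{15709}{33} + \left(\left(-1028\right) \left(- \frac{1}{2417}\right) + \frac{1667}{742}\right)\right) = 5167 \left(- \frac{15709}{33} + \left(\frac{1028}{2417} + \frac{1667}{742}\right)\right) = 5167 \left(- \frac{15709}{33} + \frac{4791915}{1793414}\right) = 5167 \left(- \frac{28014607331}{59182662}\right) = - \frac{144751476079277}{59182662}$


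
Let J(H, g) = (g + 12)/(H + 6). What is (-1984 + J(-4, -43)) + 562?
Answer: -2875/2 ≈ -1437.5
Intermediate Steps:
J(H, g) = (12 + g)/(6 + H)
(-1984 + J(-4, -43)) + 562 = (-1984 + (12 - 43)/(6 - 4)) + 562 = (-1984 - 31/2) + 562 = -3999/2 + 562 = -2875/2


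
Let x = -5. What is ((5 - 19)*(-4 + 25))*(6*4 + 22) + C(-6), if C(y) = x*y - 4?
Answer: -13498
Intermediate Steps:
C(y) = -4 - 5*y (C(y) = -5*y - 4 = -4 - 5*y)
((5 - 19)*(-4 + 25))*(6*4 + 22) + C(-6) = ((5 - 19)*(-4 + 25))*(6*4 + 22) + (-4 - 5*(-6)) = (-14*21)*(24 + 22) + (-4 + 30) = -294*46 + 26 = -13524 + 26 = -13498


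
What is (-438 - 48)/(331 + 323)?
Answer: -81/109 ≈ -0.74312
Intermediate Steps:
(-438 - 48)/(331 + 323) = -486/654 = -486*1/654 = -81/109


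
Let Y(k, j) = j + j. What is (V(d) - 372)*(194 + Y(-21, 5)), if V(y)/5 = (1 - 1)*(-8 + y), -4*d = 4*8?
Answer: -75888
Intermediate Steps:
Y(k, j) = 2*j
d = -8 ≈ -8.0000
V(y) = 0 (V(y) = 5*((1 - 1)*(-8 + y)) = 5*(0*(-8 + y)) = 5*0 = 0)
(V(d) - 372)*(194 + Y(-21, 5)) = (0 - 372)*(194 + 2*5) = -372*(194 + 10) = -372*204 = -75888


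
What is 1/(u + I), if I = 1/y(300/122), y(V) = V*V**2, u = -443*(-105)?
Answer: 3375000/156988351981 ≈ 2.1498e-5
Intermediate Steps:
u = 46515
y(V) = V**3
I = 226981/3375000 (I = 1/((300/122)**3) = 1/((300*(1/122))**3) = 1/((150/61)**3) = 1/(3375000/226981) = 226981/3375000 ≈ 0.067254)
1/(u + I) = 1/(46515 + 226981/3375000) = 1/(156988351981/3375000) = 3375000/156988351981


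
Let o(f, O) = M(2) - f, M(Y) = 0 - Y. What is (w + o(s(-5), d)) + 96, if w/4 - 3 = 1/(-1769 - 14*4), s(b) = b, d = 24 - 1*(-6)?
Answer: 202571/1825 ≈ 111.00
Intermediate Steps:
M(Y) = -Y
d = 30 (d = 24 + 6 = 30)
o(f, O) = -2 - f (o(f, O) = -1*2 - f = -2 - f)
w = 21896/1825 (w = 12 + 4/(-1769 - 14*4) = 12 + 4/(-1769 - 56) = 12 + 4/(-1825) = 12 + 4*(-1/1825) = 12 - 4/1825 = 21896/1825 ≈ 11.998)
(w + o(s(-5), d)) + 96 = (21896/1825 + (-2 - 1*(-5))) + 96 = (21896/1825 + (-2 + 5)) + 96 = (21896/1825 + 3) + 96 = 27371/1825 + 96 = 202571/1825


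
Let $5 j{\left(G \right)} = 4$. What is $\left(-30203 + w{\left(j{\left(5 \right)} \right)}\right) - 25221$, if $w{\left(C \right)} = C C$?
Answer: $- \frac{1385584}{25} \approx -55423.0$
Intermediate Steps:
$j{\left(G \right)} = \frac{4}{5}$ ($j{\left(G \right)} = \frac{1}{5} \cdot 4 = \frac{4}{5}$)
$w{\left(C \right)} = C^{2}$
$\left(-30203 + w{\left(j{\left(5 \right)} \right)}\right) - 25221 = \left(-30203 + \left(\frac{4}{5}\right)^{2}\right) - 25221 = \left(-30203 + \frac{16}{25}\right) - 25221 = - \frac{755059}{25} - 25221 = - \frac{1385584}{25}$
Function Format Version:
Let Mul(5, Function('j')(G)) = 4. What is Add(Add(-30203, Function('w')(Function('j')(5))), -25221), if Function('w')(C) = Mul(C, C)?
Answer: Rational(-1385584, 25) ≈ -55423.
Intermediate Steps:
Function('j')(G) = Rational(4, 5) (Function('j')(G) = Mul(Rational(1, 5), 4) = Rational(4, 5))
Function('w')(C) = Pow(C, 2)
Add(Add(-30203, Function('w')(Function('j')(5))), -25221) = Add(Add(-30203, Pow(Rational(4, 5), 2)), -25221) = Add(Add(-30203, Rational(16, 25)), -25221) = Add(Rational(-755059, 25), -25221) = Rational(-1385584, 25)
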